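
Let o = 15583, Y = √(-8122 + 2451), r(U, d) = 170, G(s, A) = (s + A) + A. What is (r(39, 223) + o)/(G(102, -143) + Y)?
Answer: -2898552/39527 - 15753*I*√5671/39527 ≈ -73.331 - 30.012*I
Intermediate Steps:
G(s, A) = s + 2*A (G(s, A) = (A + s) + A = s + 2*A)
Y = I*√5671 (Y = √(-5671) = I*√5671 ≈ 75.306*I)
(r(39, 223) + o)/(G(102, -143) + Y) = (170 + 15583)/((102 + 2*(-143)) + I*√5671) = 15753/((102 - 286) + I*√5671) = 15753/(-184 + I*√5671)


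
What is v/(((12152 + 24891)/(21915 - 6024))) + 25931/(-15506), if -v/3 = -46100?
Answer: 34076967939767/574388758 ≈ 59327.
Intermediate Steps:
v = 138300 (v = -3*(-46100) = 138300)
v/(((12152 + 24891)/(21915 - 6024))) + 25931/(-15506) = 138300/(((12152 + 24891)/(21915 - 6024))) + 25931/(-15506) = 138300/((37043/15891)) + 25931*(-1/15506) = 138300/((37043*(1/15891))) - 25931/15506 = 138300/(37043/15891) - 25931/15506 = 138300*(15891/37043) - 25931/15506 = 2197725300/37043 - 25931/15506 = 34076967939767/574388758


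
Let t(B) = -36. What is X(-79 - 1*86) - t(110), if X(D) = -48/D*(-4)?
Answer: 1916/55 ≈ 34.836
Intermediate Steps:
X(D) = 192/D
X(-79 - 1*86) - t(110) = 192/(-79 - 1*86) - 1*(-36) = 192/(-79 - 86) + 36 = 192/(-165) + 36 = 192*(-1/165) + 36 = -64/55 + 36 = 1916/55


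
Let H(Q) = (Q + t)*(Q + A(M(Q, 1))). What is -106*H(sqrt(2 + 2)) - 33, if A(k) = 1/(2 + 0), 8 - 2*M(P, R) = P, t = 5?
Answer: -1888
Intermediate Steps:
M(P, R) = 4 - P/2
A(k) = 1/2
H(Q) = (1/2 + Q)*(5 + Q) (H(Q) = (Q + 5)*(Q + 1/2) = (5 + Q)*(1/2 + Q) = (1/2 + Q)*(5 + Q))
-106*H(sqrt(2 + 2)) - 33 = -106*(5/2 + (sqrt(2 + 2))**2 + 11*sqrt(2 + 2)/2) - 33 = -106*(5/2 + (sqrt(4))**2 + 11*sqrt(4)/2) - 33 = -106*(5/2 + 2**2 + (11/2)*2) - 33 = -106*(5/2 + 4 + 11) - 33 = -106*35/2 - 33 = -1855 - 33 = -1888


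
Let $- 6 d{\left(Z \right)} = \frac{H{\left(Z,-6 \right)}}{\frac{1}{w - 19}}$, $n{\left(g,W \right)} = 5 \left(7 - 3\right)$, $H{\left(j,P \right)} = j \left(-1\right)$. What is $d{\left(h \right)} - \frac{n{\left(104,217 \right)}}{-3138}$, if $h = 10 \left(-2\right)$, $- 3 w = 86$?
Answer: $\frac{747920}{4707} \approx 158.9$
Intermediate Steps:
$w = - \frac{86}{3}$ ($w = \left(- \frac{1}{3}\right) 86 = - \frac{86}{3} \approx -28.667$)
$H{\left(j,P \right)} = - j$
$n{\left(g,W \right)} = 20$ ($n{\left(g,W \right)} = 5 \cdot 4 = 20$)
$h = -20$
$d{\left(Z \right)} = - \frac{143 Z}{18}$ ($d{\left(Z \right)} = - \frac{- Z \frac{1}{\frac{1}{- \frac{86}{3} - 19}}}{6} = - \frac{- Z \frac{1}{\frac{1}{- \frac{143}{3}}}}{6} = - \frac{- Z \frac{1}{- \frac{3}{143}}}{6} = - \frac{- Z \left(- \frac{143}{3}\right)}{6} = - \frac{\frac{143}{3} Z}{6} = - \frac{143 Z}{18}$)
$d{\left(h \right)} - \frac{n{\left(104,217 \right)}}{-3138} = \left(- \frac{143}{18}\right) \left(-20\right) - \frac{20}{-3138} = \frac{1430}{9} - 20 \left(- \frac{1}{3138}\right) = \frac{1430}{9} - - \frac{10}{1569} = \frac{1430}{9} + \frac{10}{1569} = \frac{747920}{4707}$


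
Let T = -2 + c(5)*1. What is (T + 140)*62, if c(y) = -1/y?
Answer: 42718/5 ≈ 8543.6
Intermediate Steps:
T = -11/5 (T = -2 - 1/5*1 = -2 - 1/5 = -11/5 ≈ -2.2000)
(T + 140)*62 = (-11/5 + 140)*62 = (689/5)*62 = 42718/5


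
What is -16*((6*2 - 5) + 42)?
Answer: -784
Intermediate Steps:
-16*((6*2 - 5) + 42) = -16*((12 - 5) + 42) = -16*(7 + 42) = -16*49 = -784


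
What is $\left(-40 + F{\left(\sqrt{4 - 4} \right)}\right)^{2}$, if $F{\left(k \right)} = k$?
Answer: $1600$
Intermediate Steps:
$\left(-40 + F{\left(\sqrt{4 - 4} \right)}\right)^{2} = \left(-40 + \sqrt{4 - 4}\right)^{2} = \left(-40 + \sqrt{0}\right)^{2} = \left(-40 + 0\right)^{2} = \left(-40\right)^{2} = 1600$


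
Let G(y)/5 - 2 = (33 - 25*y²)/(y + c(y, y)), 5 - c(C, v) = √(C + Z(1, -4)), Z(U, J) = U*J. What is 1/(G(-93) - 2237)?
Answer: (-√97 + 88*I)/(2227*√97 + 884984*I) ≈ 9.91e-5 + 1.3585e-5*I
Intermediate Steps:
Z(U, J) = J*U
c(C, v) = 5 - √(-4 + C) (c(C, v) = 5 - √(C - 4*1) = 5 - √(C - 4) = 5 - √(-4 + C))
G(y) = 10 + 5*(33 - 25*y²)/(5 + y - √(-4 + y)) (G(y) = 10 + 5*((33 - 25*y²)/(y + (5 - √(-4 + y)))) = 10 + 5*((33 - 25*y²)/(5 + y - √(-4 + y))) = 10 + 5*(33 - 25*y²)/(5 + y - √(-4 + y)))
1/(G(-93) - 2237) = 1/(5*(43 - 25*(-93)² - 2*√(-4 - 93) + 2*(-93))/(5 - 93 - √(-4 - 93)) - 2237) = 1/(5*(43 - 25*8649 - 2*I*√97 - 186)/(5 - 93 - √(-97)) - 2237) = 1/(5*(43 - 216225 - 2*I*√97 - 186)/(5 - 93 - I*√97) - 2237) = 1/(5*(-216368 - 2*I*√97)/(-88 - I*√97) - 2237) = 1/(-2237 + 5*(-216368 - 2*I*√97)/(-88 - I*√97))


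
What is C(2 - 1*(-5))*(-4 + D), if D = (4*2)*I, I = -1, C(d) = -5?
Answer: 60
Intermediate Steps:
D = -8 (D = (4*2)*(-1) = 8*(-1) = -8)
C(2 - 1*(-5))*(-4 + D) = -5*(-4 - 8) = -5*(-12) = 60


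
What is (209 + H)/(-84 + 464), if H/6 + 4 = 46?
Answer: 461/380 ≈ 1.2132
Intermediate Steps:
H = 252 (H = -24 + 6*46 = -24 + 276 = 252)
(209 + H)/(-84 + 464) = (209 + 252)/(-84 + 464) = 461/380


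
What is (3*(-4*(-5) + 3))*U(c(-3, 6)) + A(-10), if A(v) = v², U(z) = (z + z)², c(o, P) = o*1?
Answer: 2584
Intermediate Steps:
c(o, P) = o
U(z) = 4*z² (U(z) = (2*z)² = 4*z²)
(3*(-4*(-5) + 3))*U(c(-3, 6)) + A(-10) = (3*(-4*(-5) + 3))*(4*(-3)²) + (-10)² = (3*(20 + 3))*(4*9) + 100 = (3*23)*36 + 100 = 69*36 + 100 = 2484 + 100 = 2584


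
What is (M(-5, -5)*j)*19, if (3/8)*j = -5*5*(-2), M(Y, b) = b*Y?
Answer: 190000/3 ≈ 63333.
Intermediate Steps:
M(Y, b) = Y*b
j = 400/3 (j = 8*(-5*5*(-2))/3 = 8*(-25*(-2))/3 = (8/3)*50 = 400/3 ≈ 133.33)
(M(-5, -5)*j)*19 = (-5*(-5)*(400/3))*19 = (25*(400/3))*19 = (10000/3)*19 = 190000/3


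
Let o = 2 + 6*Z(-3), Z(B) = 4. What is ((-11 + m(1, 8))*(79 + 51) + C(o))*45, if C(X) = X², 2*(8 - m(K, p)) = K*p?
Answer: -10530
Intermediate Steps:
m(K, p) = 8 - K*p/2
o = 26 (o = 2 + 6*4 = 2 + 24 = 26)
((-11 + m(1, 8))*(79 + 51) + C(o))*45 = ((-11 + (8 - ½*1*8))*(79 + 51) + 26²)*45 = ((-11 + (8 - 4))*130 + 676)*45 = ((-11 + 4)*130 + 676)*45 = (-7*130 + 676)*45 = (-910 + 676)*45 = -234*45 = -10530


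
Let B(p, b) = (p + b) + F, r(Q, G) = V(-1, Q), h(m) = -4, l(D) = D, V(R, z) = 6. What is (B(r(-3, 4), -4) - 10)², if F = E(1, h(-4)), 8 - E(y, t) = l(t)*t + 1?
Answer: 289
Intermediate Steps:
E(y, t) = 7 - t² (E(y, t) = 8 - (t*t + 1) = 8 - (t² + 1) = 8 - (1 + t²) = 8 + (-1 - t²) = 7 - t²)
F = -9 (F = 7 - 1*(-4)² = 7 - 1*16 = 7 - 16 = -9)
r(Q, G) = 6
B(p, b) = -9 + b + p (B(p, b) = (p + b) - 9 = (b + p) - 9 = -9 + b + p)
(B(r(-3, 4), -4) - 10)² = ((-9 - 4 + 6) - 10)² = (-7 - 10)² = (-17)² = 289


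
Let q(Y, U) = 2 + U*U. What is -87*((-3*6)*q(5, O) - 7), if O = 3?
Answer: 17835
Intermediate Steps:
q(Y, U) = 2 + U**2
-87*((-3*6)*q(5, O) - 7) = -87*((-3*6)*(2 + 3**2) - 7) = -87*(-18*(2 + 9) - 7) = -87*(-18*11 - 7) = -87*(-198 - 7) = -87*(-205) = 17835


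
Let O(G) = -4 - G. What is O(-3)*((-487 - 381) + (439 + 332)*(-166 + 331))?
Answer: -126347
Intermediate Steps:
O(-3)*((-487 - 381) + (439 + 332)*(-166 + 331)) = (-4 - 1*(-3))*((-487 - 381) + (439 + 332)*(-166 + 331)) = (-4 + 3)*(-868 + 771*165) = -(-868 + 127215) = -1*126347 = -126347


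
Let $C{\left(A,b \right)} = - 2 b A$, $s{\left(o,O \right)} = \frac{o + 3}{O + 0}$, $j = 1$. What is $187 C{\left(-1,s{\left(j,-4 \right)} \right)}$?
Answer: $-374$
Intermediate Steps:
$s{\left(o,O \right)} = \frac{3 + o}{O}$
$C{\left(A,b \right)} = - 2 A b$
$187 C{\left(-1,s{\left(j,-4 \right)} \right)} = 187 \left(\left(-2\right) \left(-1\right) \frac{3 + 1}{-4}\right) = 187 \left(\left(-2\right) \left(-1\right) \left(\left(- \frac{1}{4}\right) 4\right)\right) = 187 \left(\left(-2\right) \left(-1\right) \left(-1\right)\right) = 187 \left(-2\right) = -374$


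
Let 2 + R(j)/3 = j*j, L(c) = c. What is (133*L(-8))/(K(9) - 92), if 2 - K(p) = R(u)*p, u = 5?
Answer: 1064/711 ≈ 1.4965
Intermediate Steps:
R(j) = -6 + 3*j**2 (R(j) = -6 + 3*(j*j) = -6 + 3*j**2)
K(p) = 2 - 69*p (K(p) = 2 - (-6 + 3*5**2)*p = 2 - (-6 + 3*25)*p = 2 - (-6 + 75)*p = 2 - 69*p)
(133*L(-8))/(K(9) - 92) = (133*(-8))/((2 - 69*9) - 92) = -1064/((2 - 621) - 92) = -1064/(-619 - 92) = -1064/(-711) = -1064*(-1/711) = 1064/711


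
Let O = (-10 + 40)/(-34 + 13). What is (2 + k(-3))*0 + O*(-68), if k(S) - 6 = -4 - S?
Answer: 680/7 ≈ 97.143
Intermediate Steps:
O = -10/7 (O = 30/(-21) = 30*(-1/21) = -10/7 ≈ -1.4286)
k(S) = 2 - S (k(S) = 6 + (-4 - S) = 2 - S)
(2 + k(-3))*0 + O*(-68) = (2 + (2 - 1*(-3)))*0 - 10/7*(-68) = (2 + (2 + 3))*0 + 680/7 = (2 + 5)*0 + 680/7 = 7*0 + 680/7 = 0 + 680/7 = 680/7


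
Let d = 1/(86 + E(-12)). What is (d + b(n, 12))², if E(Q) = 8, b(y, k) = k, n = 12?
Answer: 1274641/8836 ≈ 144.26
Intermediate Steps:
d = 1/94 (d = 1/(86 + 8) = 1/94 ≈ 0.010638)
(d + b(n, 12))² = (1/94 + 12)² = (1129/94)² = 1274641/8836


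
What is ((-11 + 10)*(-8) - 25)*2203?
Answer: -37451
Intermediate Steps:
((-11 + 10)*(-8) - 25)*2203 = (-1*(-8) - 25)*2203 = (8 - 25)*2203 = -17*2203 = -37451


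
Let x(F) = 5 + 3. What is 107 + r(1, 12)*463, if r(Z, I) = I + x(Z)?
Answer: 9367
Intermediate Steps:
x(F) = 8
r(Z, I) = 8 + I (r(Z, I) = I + 8 = 8 + I)
107 + r(1, 12)*463 = 107 + (8 + 12)*463 = 107 + 20*463 = 107 + 9260 = 9367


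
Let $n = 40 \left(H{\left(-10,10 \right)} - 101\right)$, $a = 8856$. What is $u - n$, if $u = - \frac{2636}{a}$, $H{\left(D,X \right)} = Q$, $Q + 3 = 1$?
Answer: $\frac{9121021}{2214} \approx 4119.7$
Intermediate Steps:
$Q = -2$ ($Q = -3 + 1 = -2$)
$H{\left(D,X \right)} = -2$
$u = - \frac{659}{2214}$ ($u = - \frac{2636}{8856} = \left(-2636\right) \frac{1}{8856} = - \frac{659}{2214} \approx -0.29765$)
$n = -4120$ ($n = 40 \left(-2 - 101\right) = 40 \left(-103\right) = -4120$)
$u - n = - \frac{659}{2214} - -4120 = - \frac{659}{2214} + 4120 = \frac{9121021}{2214}$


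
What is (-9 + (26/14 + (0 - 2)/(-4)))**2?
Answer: 8649/196 ≈ 44.128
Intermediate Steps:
(-9 + (26/14 + (0 - 2)/(-4)))**2 = (-9 + (26*(1/14) - 2*(-1/4)))**2 = (-9 + (13/7 + 1/2))**2 = (-9 + 33/14)**2 = (-93/14)**2 = 8649/196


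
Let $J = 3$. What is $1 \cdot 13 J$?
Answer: $39$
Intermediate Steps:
$1 \cdot 13 J = 1 \cdot 13 \cdot 3 = 13 \cdot 3 = 39$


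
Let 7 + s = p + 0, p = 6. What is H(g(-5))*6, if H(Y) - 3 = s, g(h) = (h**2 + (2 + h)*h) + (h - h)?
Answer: 12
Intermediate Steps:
g(h) = h**2 + h*(2 + h) (g(h) = (h**2 + h*(2 + h)) + 0 = h**2 + h*(2 + h))
s = -1 (s = -7 + (6 + 0) = -7 + 6 = -1)
H(Y) = 2 (H(Y) = 3 - 1 = 2)
H(g(-5))*6 = 2*6 = 12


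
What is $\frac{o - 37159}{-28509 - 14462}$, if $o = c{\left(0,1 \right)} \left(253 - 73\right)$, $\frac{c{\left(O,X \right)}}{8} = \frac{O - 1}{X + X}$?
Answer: $\frac{37879}{42971} \approx 0.8815$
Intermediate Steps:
$c{\left(O,X \right)} = \frac{4 \left(-1 + O\right)}{X}$ ($c{\left(O,X \right)} = 8 \frac{O - 1}{X + X} = 8 \frac{-1 + O}{2 X} = \frac{4 \left(-1 + O\right)}{X}$)
$o = -720$ ($o = \frac{4 \left(-1 + 0\right)}{1} \left(253 - 73\right) = 4 \cdot 1 \left(-1\right) \left(253 - 73\right) = \left(-4\right) 180 = -720$)
$\frac{o - 37159}{-28509 - 14462} = \frac{-720 - 37159}{-28509 - 14462} = - \frac{37879}{-42971} = \left(-37879\right) \left(- \frac{1}{42971}\right) = \frac{37879}{42971}$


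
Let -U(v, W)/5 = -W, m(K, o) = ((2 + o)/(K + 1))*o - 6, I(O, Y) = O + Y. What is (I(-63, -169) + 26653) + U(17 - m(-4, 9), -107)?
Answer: 25886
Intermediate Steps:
m(K, o) = -6 + o*(2 + o)/(1 + K) (m(K, o) = ((2 + o)/(1 + K))*o - 6 = o*(2 + o)/(1 + K) - 6 = -6 + o*(2 + o)/(1 + K))
U(v, W) = 5*W (U(v, W) = -(-5)*W = 5*W)
(I(-63, -169) + 26653) + U(17 - m(-4, 9), -107) = ((-63 - 169) + 26653) + 5*(-107) = (-232 + 26653) - 535 = 26421 - 535 = 25886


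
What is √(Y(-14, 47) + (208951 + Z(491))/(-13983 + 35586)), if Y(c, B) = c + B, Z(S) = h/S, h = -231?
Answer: √4801059500085687/10607073 ≈ 6.5324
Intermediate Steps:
Z(S) = -231/S
Y(c, B) = B + c
√(Y(-14, 47) + (208951 + Z(491))/(-13983 + 35586)) = √((47 - 14) + (208951 - 231/491)/(-13983 + 35586)) = √(33 + (208951 - 231*1/491)/21603) = √(33 + (208951 - 231/491)*(1/21603)) = √(33 + (102594710/491)*(1/21603)) = √(33 + 102594710/10607073) = √(452628119/10607073) = √4801059500085687/10607073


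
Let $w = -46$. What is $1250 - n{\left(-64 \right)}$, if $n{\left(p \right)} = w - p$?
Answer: $1232$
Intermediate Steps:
$n{\left(p \right)} = -46 - p$
$1250 - n{\left(-64 \right)} = 1250 - \left(-46 - -64\right) = 1250 - \left(-46 + 64\right) = 1250 - 18 = 1232$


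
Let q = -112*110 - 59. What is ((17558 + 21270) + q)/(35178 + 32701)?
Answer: 26449/67879 ≈ 0.38965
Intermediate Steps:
q = -12379 (q = -12320 - 59 = -12379)
((17558 + 21270) + q)/(35178 + 32701) = ((17558 + 21270) - 12379)/(35178 + 32701) = (38828 - 12379)/67879 = 26449*(1/67879) = 26449/67879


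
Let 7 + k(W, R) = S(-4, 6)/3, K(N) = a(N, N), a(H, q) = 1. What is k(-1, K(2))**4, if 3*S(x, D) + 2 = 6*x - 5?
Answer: 78074896/6561 ≈ 11900.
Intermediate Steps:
K(N) = 1
S(x, D) = -7/3 + 2*x (S(x, D) = -2/3 + (6*x - 5)/3 = -2/3 + (-5 + 6*x)/3 = -2/3 + (-5/3 + 2*x) = -7/3 + 2*x)
k(W, R) = -94/9 (k(W, R) = -7 + (-7/3 + 2*(-4))/3 = -7 + (-7/3 - 8)*(1/3) = -7 - 31/3*1/3 = -7 - 31/9 = -94/9)
k(-1, K(2))**4 = (-94/9)**4 = 78074896/6561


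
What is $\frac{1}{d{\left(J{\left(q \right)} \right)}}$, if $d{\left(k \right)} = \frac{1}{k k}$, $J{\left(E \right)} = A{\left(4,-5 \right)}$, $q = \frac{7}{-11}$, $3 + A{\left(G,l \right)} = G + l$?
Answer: $16$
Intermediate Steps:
$A{\left(G,l \right)} = -3 + G + l$ ($A{\left(G,l \right)} = -3 + \left(G + l\right) = -3 + G + l$)
$q = - \frac{7}{11}$ ($q = 7 \left(- \frac{1}{11}\right) = - \frac{7}{11} \approx -0.63636$)
$J{\left(E \right)} = -4$ ($J{\left(E \right)} = -3 + 4 - 5 = -4$)
$d{\left(k \right)} = \frac{1}{k^{2}}$
$\frac{1}{d{\left(J{\left(q \right)} \right)}} = \frac{1}{\frac{1}{16}} = 16$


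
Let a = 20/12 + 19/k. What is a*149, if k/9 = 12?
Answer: 29651/108 ≈ 274.55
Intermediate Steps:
k = 108 (k = 9*12 = 108)
a = 199/108 (a = 20/12 + 19/108 = 20*(1/12) + 19*(1/108) = 5/3 + 19/108 = 199/108 ≈ 1.8426)
a*149 = (199/108)*149 = 29651/108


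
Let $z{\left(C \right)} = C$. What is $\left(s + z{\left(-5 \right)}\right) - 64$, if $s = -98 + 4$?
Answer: $-163$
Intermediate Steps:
$s = -94$
$\left(s + z{\left(-5 \right)}\right) - 64 = \left(-94 - 5\right) - 64 = -99 - 64 = -163$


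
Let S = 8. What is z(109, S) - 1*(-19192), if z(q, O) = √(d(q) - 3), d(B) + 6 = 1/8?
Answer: 19192 + I*√142/4 ≈ 19192.0 + 2.9791*I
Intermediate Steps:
d(B) = -47/8 (d(B) = -6 + 1/8 = -6 + ⅛ = -47/8)
z(q, O) = I*√142/4 (z(q, O) = √(-47/8 - 3) = √(-71/8) = I*√142/4)
z(109, S) - 1*(-19192) = I*√142/4 - 1*(-19192) = I*√142/4 + 19192 = 19192 + I*√142/4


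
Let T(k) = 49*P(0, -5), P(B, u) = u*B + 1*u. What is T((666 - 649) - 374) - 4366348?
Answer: -4366593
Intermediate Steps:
P(B, u) = u + B*u (P(B, u) = B*u + u = u + B*u)
T(k) = -245 (T(k) = 49*(-5*(1 + 0)) = 49*(-5*1) = 49*(-5) = -245)
T((666 - 649) - 374) - 4366348 = -245 - 4366348 = -4366593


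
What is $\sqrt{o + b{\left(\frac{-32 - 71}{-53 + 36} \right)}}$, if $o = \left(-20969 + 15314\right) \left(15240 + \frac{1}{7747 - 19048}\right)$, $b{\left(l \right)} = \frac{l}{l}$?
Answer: $\frac{6 i \sqrt{33970841760131}}{3767} \approx 9283.4 i$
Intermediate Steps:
$b{\left(l \right)} = 1$
$o = - \frac{324648345515}{3767}$ ($o = - 5655 \left(15240 + \frac{1}{-11301}\right) = - 5655 \left(15240 - \frac{1}{11301}\right) = \left(-5655\right) \frac{172227239}{11301} = - \frac{324648345515}{3767} \approx -8.6182 \cdot 10^{7}$)
$\sqrt{o + b{\left(\frac{-32 - 71}{-53 + 36} \right)}} = \sqrt{- \frac{324648345515}{3767} + 1} = \sqrt{- \frac{324648341748}{3767}} = \frac{6 i \sqrt{33970841760131}}{3767}$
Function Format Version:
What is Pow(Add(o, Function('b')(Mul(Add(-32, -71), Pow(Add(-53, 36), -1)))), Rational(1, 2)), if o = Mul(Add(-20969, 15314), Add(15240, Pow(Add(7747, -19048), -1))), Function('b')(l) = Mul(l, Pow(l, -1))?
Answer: Mul(Rational(6, 3767), I, Pow(33970841760131, Rational(1, 2))) ≈ Mul(9283.4, I)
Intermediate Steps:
Function('b')(l) = 1
o = Rational(-324648345515, 3767) (o = Mul(-5655, Add(15240, Pow(-11301, -1))) = Mul(-5655, Add(15240, Rational(-1, 11301))) = Mul(-5655, Rational(172227239, 11301)) = Rational(-324648345515, 3767) ≈ -8.6182e+7)
Pow(Add(o, Function('b')(Mul(Add(-32, -71), Pow(Add(-53, 36), -1)))), Rational(1, 2)) = Pow(Add(Rational(-324648345515, 3767), 1), Rational(1, 2)) = Pow(Rational(-324648341748, 3767), Rational(1, 2)) = Mul(Rational(6, 3767), I, Pow(33970841760131, Rational(1, 2)))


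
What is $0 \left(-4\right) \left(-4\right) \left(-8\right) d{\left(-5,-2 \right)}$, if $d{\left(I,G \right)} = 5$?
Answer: $0$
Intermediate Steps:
$0 \left(-4\right) \left(-4\right) \left(-8\right) d{\left(-5,-2 \right)} = 0 \left(-4\right) \left(-4\right) \left(-8\right) 5 = 0 \left(-4\right) \left(-8\right) 5 = 0 \left(-8\right) 5 = 0 \cdot 5 = 0$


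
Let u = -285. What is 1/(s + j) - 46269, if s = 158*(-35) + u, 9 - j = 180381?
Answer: -8614686304/186187 ≈ -46269.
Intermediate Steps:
j = -180372 (j = 9 - 1*180381 = 9 - 180381 = -180372)
s = -5815 (s = 158*(-35) - 285 = -5530 - 285 = -5815)
1/(s + j) - 46269 = 1/(-5815 - 180372) - 46269 = 1/(-186187) - 46269 = -1/186187 - 46269 = -8614686304/186187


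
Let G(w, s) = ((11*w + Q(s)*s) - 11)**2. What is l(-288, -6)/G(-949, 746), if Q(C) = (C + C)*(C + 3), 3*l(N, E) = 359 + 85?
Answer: 37/173743296540417081 ≈ 2.1296e-16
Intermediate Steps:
l(N, E) = 148 (l(N, E) = (359 + 85)/3 = (1/3)*444 = 148)
Q(C) = 2*C*(3 + C) (Q(C) = (2*C)*(3 + C) = 2*C*(3 + C))
G(w, s) = (-11 + 11*w + 2*s**2*(3 + s))**2 (G(w, s) = ((11*w + (2*s*(3 + s))*s) - 11)**2 = ((11*w + 2*s**2*(3 + s)) - 11)**2 = (-11 + 11*w + 2*s**2*(3 + s))**2)
l(-288, -6)/G(-949, 746) = 148/((-11 + 11*(-949) + 2*746**2*(3 + 746))**2) = 148/((-11 - 10439 + 2*556516*749)**2) = 148/((-11 - 10439 + 833660968)**2) = 148/(833650518**2) = 148/694973186161668324 = 148*(1/694973186161668324) = 37/173743296540417081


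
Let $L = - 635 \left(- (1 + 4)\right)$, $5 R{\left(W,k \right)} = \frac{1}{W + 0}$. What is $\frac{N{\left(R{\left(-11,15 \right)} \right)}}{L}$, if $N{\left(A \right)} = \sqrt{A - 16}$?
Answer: $\frac{i \sqrt{48455}}{174625} \approx 0.0012606 i$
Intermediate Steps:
$R{\left(W,k \right)} = \frac{1}{5 W}$ ($R{\left(W,k \right)} = \frac{1}{5 \left(W + 0\right)} = \frac{1}{5 W}$)
$N{\left(A \right)} = \sqrt{-16 + A}$
$L = 3175$ ($L = - 635 \left(\left(-1\right) 5\right) = \left(-635\right) \left(-5\right) = 3175$)
$\frac{N{\left(R{\left(-11,15 \right)} \right)}}{L} = \frac{\sqrt{-16 + \frac{1}{5 \left(-11\right)}}}{3175} = \sqrt{-16 + \frac{1}{5} \left(- \frac{1}{11}\right)} \frac{1}{3175} = \sqrt{-16 - \frac{1}{55}} \cdot \frac{1}{3175} = \sqrt{- \frac{881}{55}} \cdot \frac{1}{3175} = \frac{i \sqrt{48455}}{55} \cdot \frac{1}{3175} = \frac{i \sqrt{48455}}{174625}$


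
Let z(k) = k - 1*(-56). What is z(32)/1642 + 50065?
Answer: 41103409/821 ≈ 50065.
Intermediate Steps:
z(k) = 56 + k (z(k) = k + 56 = 56 + k)
z(32)/1642 + 50065 = (56 + 32)/1642 + 50065 = 88*(1/1642) + 50065 = 44/821 + 50065 = 41103409/821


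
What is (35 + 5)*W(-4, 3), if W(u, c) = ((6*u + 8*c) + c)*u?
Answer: -480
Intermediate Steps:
W(u, c) = u*(6*u + 9*c) (W(u, c) = (6*u + 9*c)*u = u*(6*u + 9*c))
(35 + 5)*W(-4, 3) = (35 + 5)*(3*(-4)*(2*(-4) + 3*3)) = 40*(3*(-4)*(-8 + 9)) = 40*(3*(-4)*1) = 40*(-12) = -480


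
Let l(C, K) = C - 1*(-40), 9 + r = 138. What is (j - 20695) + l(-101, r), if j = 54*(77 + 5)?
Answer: -16328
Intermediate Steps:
r = 129 (r = -9 + 138 = 129)
j = 4428 (j = 54*82 = 4428)
l(C, K) = 40 + C (l(C, K) = C + 40 = 40 + C)
(j - 20695) + l(-101, r) = (4428 - 20695) + (40 - 101) = -16267 - 61 = -16328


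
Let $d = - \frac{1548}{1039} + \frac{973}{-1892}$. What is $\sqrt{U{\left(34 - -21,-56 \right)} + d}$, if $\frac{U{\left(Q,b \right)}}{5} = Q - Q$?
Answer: $\frac{i \sqrt{1936184707061}}{982894} \approx 1.4157 i$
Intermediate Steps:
$U{\left(Q,b \right)} = 0$ ($U{\left(Q,b \right)} = 5 \left(Q - Q\right) = 5 \cdot 0 = 0$)
$d = - \frac{3939763}{1965788}$ ($d = \left(-1548\right) \frac{1}{1039} + 973 \left(- \frac{1}{1892}\right) = - \frac{1548}{1039} - \frac{973}{1892} = - \frac{3939763}{1965788} \approx -2.0042$)
$\sqrt{U{\left(34 - -21,-56 \right)} + d} = \sqrt{0 - \frac{3939763}{1965788}} = \sqrt{- \frac{3939763}{1965788}} = \frac{i \sqrt{1936184707061}}{982894}$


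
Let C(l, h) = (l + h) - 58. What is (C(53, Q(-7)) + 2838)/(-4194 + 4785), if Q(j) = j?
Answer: 942/197 ≈ 4.7817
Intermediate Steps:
C(l, h) = -58 + h + l (C(l, h) = (h + l) - 58 = -58 + h + l)
(C(53, Q(-7)) + 2838)/(-4194 + 4785) = ((-58 - 7 + 53) + 2838)/(-4194 + 4785) = (-12 + 2838)/591 = 2826*(1/591) = 942/197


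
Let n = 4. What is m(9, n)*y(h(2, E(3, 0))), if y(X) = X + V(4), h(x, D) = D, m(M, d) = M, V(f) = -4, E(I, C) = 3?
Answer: -9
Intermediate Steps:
y(X) = -4 + X (y(X) = X - 4 = -4 + X)
m(9, n)*y(h(2, E(3, 0))) = 9*(-4 + 3) = 9*(-1) = -9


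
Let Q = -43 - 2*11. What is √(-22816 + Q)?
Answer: I*√22881 ≈ 151.26*I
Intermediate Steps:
Q = -65 (Q = -43 - 22 = -65)
√(-22816 + Q) = √(-22816 - 65) = √(-22881) = I*√22881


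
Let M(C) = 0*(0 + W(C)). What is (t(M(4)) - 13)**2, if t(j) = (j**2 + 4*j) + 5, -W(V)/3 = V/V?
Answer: 64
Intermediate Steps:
W(V) = -3 (W(V) = -3*V/V = -3*1 = -3)
M(C) = 0 (M(C) = 0*(0 - 3) = 0*(-3) = 0)
t(j) = 5 + j**2 + 4*j
(t(M(4)) - 13)**2 = ((5 + 0**2 + 4*0) - 13)**2 = ((5 + 0 + 0) - 13)**2 = (5 - 13)**2 = (-8)**2 = 64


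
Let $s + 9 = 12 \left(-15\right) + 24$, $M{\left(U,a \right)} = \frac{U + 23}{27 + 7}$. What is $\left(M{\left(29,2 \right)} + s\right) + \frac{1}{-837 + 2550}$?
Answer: $- \frac{4760410}{29121} \approx -163.47$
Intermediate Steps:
$M{\left(U,a \right)} = \frac{23}{34} + \frac{U}{34}$ ($M{\left(U,a \right)} = \frac{23 + U}{34} = \left(23 + U\right) \frac{1}{34} = \frac{23}{34} + \frac{U}{34}$)
$s = -165$ ($s = -9 + \left(12 \left(-15\right) + 24\right) = -9 + \left(-180 + 24\right) = -9 - 156 = -165$)
$\left(M{\left(29,2 \right)} + s\right) + \frac{1}{-837 + 2550} = \left(\left(\frac{23}{34} + \frac{1}{34} \cdot 29\right) - 165\right) + \frac{1}{-837 + 2550} = \left(\left(\frac{23}{34} + \frac{29}{34}\right) - 165\right) + \frac{1}{1713} = \left(\frac{26}{17} - 165\right) + \frac{1}{1713} = - \frac{2779}{17} + \frac{1}{1713} = - \frac{4760410}{29121}$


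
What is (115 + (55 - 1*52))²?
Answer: 13924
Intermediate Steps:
(115 + (55 - 1*52))² = (115 + (55 - 52))² = (115 + 3)² = 118² = 13924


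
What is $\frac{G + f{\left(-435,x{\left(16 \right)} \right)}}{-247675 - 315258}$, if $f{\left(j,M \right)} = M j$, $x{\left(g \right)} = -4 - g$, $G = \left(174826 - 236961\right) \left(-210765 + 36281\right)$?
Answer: $- \frac{10841572040}{562933} \approx -19259.0$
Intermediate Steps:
$G = 10841563340$ ($G = \left(-62135\right) \left(-174484\right) = 10841563340$)
$\frac{G + f{\left(-435,x{\left(16 \right)} \right)}}{-247675 - 315258} = \frac{10841563340 + \left(-4 - 16\right) \left(-435\right)}{-247675 - 315258} = \frac{10841563340 + \left(-4 - 16\right) \left(-435\right)}{-562933} = \left(10841563340 - -8700\right) \left(- \frac{1}{562933}\right) = \left(10841563340 + 8700\right) \left(- \frac{1}{562933}\right) = 10841572040 \left(- \frac{1}{562933}\right) = - \frac{10841572040}{562933}$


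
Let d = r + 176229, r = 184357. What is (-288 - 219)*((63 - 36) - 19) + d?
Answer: 356530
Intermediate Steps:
d = 360586 (d = 184357 + 176229 = 360586)
(-288 - 219)*((63 - 36) - 19) + d = (-288 - 219)*((63 - 36) - 19) + 360586 = -507*(27 - 19) + 360586 = -507*8 + 360586 = -4056 + 360586 = 356530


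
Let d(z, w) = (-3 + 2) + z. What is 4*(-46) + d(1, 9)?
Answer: -184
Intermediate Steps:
d(z, w) = -1 + z
4*(-46) + d(1, 9) = 4*(-46) + (-1 + 1) = -184 + 0 = -184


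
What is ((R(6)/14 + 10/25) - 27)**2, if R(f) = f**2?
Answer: 707281/1225 ≈ 577.37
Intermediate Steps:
((R(6)/14 + 10/25) - 27)**2 = ((6**2/14 + 10/25) - 27)**2 = ((36*(1/14) + 10*(1/25)) - 27)**2 = ((18/7 + 2/5) - 27)**2 = (104/35 - 27)**2 = (-841/35)**2 = 707281/1225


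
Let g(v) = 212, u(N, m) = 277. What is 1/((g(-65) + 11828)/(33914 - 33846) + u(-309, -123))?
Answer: 17/7719 ≈ 0.0022024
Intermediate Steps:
1/((g(-65) + 11828)/(33914 - 33846) + u(-309, -123)) = 1/((212 + 11828)/(33914 - 33846) + 277) = 1/(12040/68 + 277) = 1/(12040*(1/68) + 277) = 1/(3010/17 + 277) = 1/(7719/17) = 17/7719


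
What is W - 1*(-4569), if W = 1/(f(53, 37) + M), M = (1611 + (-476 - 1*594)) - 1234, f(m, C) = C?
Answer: 2997263/656 ≈ 4569.0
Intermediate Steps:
M = -693 (M = (1611 + (-476 - 594)) - 1234 = (1611 - 1070) - 1234 = 541 - 1234 = -693)
W = -1/656 (W = 1/(37 - 693) = 1/(-656) = -1/656 ≈ -0.0015244)
W - 1*(-4569) = -1/656 - 1*(-4569) = -1/656 + 4569 = 2997263/656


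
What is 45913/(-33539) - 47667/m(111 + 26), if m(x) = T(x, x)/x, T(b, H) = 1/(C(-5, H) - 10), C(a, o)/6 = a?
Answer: 8760895205327/33539 ≈ 2.6122e+8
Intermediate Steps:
C(a, o) = 6*a
T(b, H) = -1/40 (T(b, H) = 1/(6*(-5) - 10) = 1/(-30 - 10) = 1/(-40) = -1/40)
m(x) = -1/(40*x)
45913/(-33539) - 47667/m(111 + 26) = 45913/(-33539) - 47667/((-1/(40*(111 + 26)))) = 45913*(-1/33539) - 47667/((-1/40/137)) = -45913/33539 - 47667/((-1/40*1/137)) = -45913/33539 - 47667/(-1/5480) = -45913/33539 - 47667*(-5480) = -45913/33539 + 261215160 = 8760895205327/33539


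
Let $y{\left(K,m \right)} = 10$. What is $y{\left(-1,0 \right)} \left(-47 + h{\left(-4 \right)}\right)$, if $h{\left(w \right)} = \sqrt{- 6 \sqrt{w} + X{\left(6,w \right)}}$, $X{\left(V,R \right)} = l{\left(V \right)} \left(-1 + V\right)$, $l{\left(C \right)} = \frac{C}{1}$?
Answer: $-470 + 10 \sqrt{30 - 12 i} \approx -414.18 - 10.749 i$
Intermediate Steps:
$l{\left(C \right)} = C$ ($l{\left(C \right)} = C 1 = C$)
$X{\left(V,R \right)} = V \left(-1 + V\right)$
$h{\left(w \right)} = \sqrt{30 - 6 \sqrt{w}}$ ($h{\left(w \right)} = \sqrt{- 6 \sqrt{w} + 6 \left(-1 + 6\right)} = \sqrt{- 6 \sqrt{w} + 6 \cdot 5} = \sqrt{- 6 \sqrt{w} + 30} = \sqrt{30 - 6 \sqrt{w}}$)
$y{\left(-1,0 \right)} \left(-47 + h{\left(-4 \right)}\right) = 10 \left(-47 + \sqrt{30 - 6 \sqrt{-4}}\right) = 10 \left(-47 + \sqrt{30 - 6 \cdot 2 i}\right) = 10 \left(-47 + \sqrt{30 - 12 i}\right) = -470 + 10 \sqrt{30 - 12 i}$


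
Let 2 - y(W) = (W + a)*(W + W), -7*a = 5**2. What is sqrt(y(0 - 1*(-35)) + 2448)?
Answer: 5*sqrt(10) ≈ 15.811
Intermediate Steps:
a = -25/7 (a = -1/7*5**2 = -1/7*25 = -25/7 ≈ -3.5714)
y(W) = 2 - 2*W*(-25/7 + W) (y(W) = 2 - (W - 25/7)*(W + W) = 2 - (-25/7 + W)*2*W = 2 - 2*W*(-25/7 + W))
sqrt(y(0 - 1*(-35)) + 2448) = sqrt((2 - 2*(0 - 1*(-35))**2 + 50*(0 - 1*(-35))/7) + 2448) = sqrt((2 - 2*(0 + 35)**2 + 50*(0 + 35)/7) + 2448) = sqrt((2 - 2*35**2 + (50/7)*35) + 2448) = sqrt((2 - 2*1225 + 250) + 2448) = sqrt((2 - 2450 + 250) + 2448) = sqrt(-2198 + 2448) = sqrt(250) = 5*sqrt(10)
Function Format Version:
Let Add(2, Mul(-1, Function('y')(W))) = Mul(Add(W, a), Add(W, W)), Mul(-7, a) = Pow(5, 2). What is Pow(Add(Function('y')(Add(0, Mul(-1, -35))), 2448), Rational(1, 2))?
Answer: Mul(5, Pow(10, Rational(1, 2))) ≈ 15.811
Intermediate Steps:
a = Rational(-25, 7) (a = Mul(Rational(-1, 7), Pow(5, 2)) = Mul(Rational(-1, 7), 25) = Rational(-25, 7) ≈ -3.5714)
Function('y')(W) = Add(2, Mul(-2, W, Add(Rational(-25, 7), W))) (Function('y')(W) = Add(2, Mul(-1, Mul(Add(W, Rational(-25, 7)), Add(W, W)))) = Add(2, Mul(-1, Mul(Add(Rational(-25, 7), W), Mul(2, W)))) = Add(2, Mul(-1, Mul(2, W, Add(Rational(-25, 7), W)))) = Add(2, Mul(-2, W, Add(Rational(-25, 7), W))))
Pow(Add(Function('y')(Add(0, Mul(-1, -35))), 2448), Rational(1, 2)) = Pow(Add(Add(2, Mul(-2, Pow(Add(0, Mul(-1, -35)), 2)), Mul(Rational(50, 7), Add(0, Mul(-1, -35)))), 2448), Rational(1, 2)) = Pow(Add(Add(2, Mul(-2, Pow(Add(0, 35), 2)), Mul(Rational(50, 7), Add(0, 35))), 2448), Rational(1, 2)) = Pow(Add(Add(2, Mul(-2, Pow(35, 2)), Mul(Rational(50, 7), 35)), 2448), Rational(1, 2)) = Pow(Add(Add(2, Mul(-2, 1225), 250), 2448), Rational(1, 2)) = Pow(Add(Add(2, -2450, 250), 2448), Rational(1, 2)) = Pow(Add(-2198, 2448), Rational(1, 2)) = Pow(250, Rational(1, 2)) = Mul(5, Pow(10, Rational(1, 2)))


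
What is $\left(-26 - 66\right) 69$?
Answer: $-6348$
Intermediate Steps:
$\left(-26 - 66\right) 69 = \left(-92\right) 69 = -6348$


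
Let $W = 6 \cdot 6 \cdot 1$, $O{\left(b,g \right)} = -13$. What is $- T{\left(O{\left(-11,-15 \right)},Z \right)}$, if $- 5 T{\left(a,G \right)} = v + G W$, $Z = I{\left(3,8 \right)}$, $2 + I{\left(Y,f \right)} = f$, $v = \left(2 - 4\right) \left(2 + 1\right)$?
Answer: $42$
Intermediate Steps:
$v = -6$ ($v = \left(-2\right) 3 = -6$)
$I{\left(Y,f \right)} = -2 + f$
$W = 36$ ($W = 36 \cdot 1 = 36$)
$Z = 6$ ($Z = -2 + 8 = 6$)
$T{\left(a,G \right)} = \frac{6}{5} - \frac{36 G}{5}$ ($T{\left(a,G \right)} = - \frac{-6 + G 36}{5} = - \frac{-6 + 36 G}{5} = \frac{6}{5} - \frac{36 G}{5}$)
$- T{\left(O{\left(-11,-15 \right)},Z \right)} = - (\frac{6}{5} - \frac{216}{5}) = \left(-1\right) \left(-42\right) = 42$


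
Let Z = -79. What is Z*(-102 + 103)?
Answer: -79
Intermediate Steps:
Z*(-102 + 103) = -79*(-102 + 103) = -79*1 = -79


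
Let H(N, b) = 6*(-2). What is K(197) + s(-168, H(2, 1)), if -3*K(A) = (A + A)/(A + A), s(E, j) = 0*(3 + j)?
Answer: -⅓ ≈ -0.33333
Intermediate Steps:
H(N, b) = -12
s(E, j) = 0
K(A) = -⅓ (K(A) = -(A + A)/(3*(A + A)) = -2*A/(3*(2*A)) = -2*A*1/(2*A)/3 = -⅓*1 = -⅓)
K(197) + s(-168, H(2, 1)) = -⅓ + 0 = -⅓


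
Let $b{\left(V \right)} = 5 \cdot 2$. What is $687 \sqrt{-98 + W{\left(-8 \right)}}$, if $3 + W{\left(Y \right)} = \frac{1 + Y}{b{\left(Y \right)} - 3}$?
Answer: $687 i \sqrt{102} \approx 6938.4 i$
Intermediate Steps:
$b{\left(V \right)} = 10$
$W{\left(Y \right)} = - \frac{20}{7} + \frac{Y}{7}$ ($W{\left(Y \right)} = -3 + \frac{1 + Y}{10 - 3} = -3 + \frac{1 + Y}{7} = -3 + \left(1 + Y\right) \frac{1}{7} = -3 + \left(\frac{1}{7} + \frac{Y}{7}\right) = - \frac{20}{7} + \frac{Y}{7}$)
$687 \sqrt{-98 + W{\left(-8 \right)}} = 687 \sqrt{-98 + \left(- \frac{20}{7} + \frac{1}{7} \left(-8\right)\right)} = 687 \sqrt{-98 - 4} = 687 \sqrt{-102} = 687 i \sqrt{102}$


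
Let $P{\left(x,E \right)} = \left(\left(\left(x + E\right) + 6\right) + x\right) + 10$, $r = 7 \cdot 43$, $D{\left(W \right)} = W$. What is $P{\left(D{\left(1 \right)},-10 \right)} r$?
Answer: $2408$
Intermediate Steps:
$r = 301$
$P{\left(x,E \right)} = 16 + E + 2 x$ ($P{\left(x,E \right)} = \left(\left(\left(E + x\right) + 6\right) + x\right) + 10 = \left(\left(6 + E + x\right) + x\right) + 10 = \left(6 + E + 2 x\right) + 10 = 16 + E + 2 x$)
$P{\left(D{\left(1 \right)},-10 \right)} r = \left(16 - 10 + 2 \cdot 1\right) 301 = \left(16 - 10 + 2\right) 301 = 8 \cdot 301 = 2408$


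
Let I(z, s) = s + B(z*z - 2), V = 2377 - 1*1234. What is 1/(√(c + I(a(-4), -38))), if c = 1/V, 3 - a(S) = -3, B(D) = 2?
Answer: -3*I*√5225669/41147 ≈ -0.16667*I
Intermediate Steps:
V = 1143 (V = 2377 - 1234 = 1143)
a(S) = 6 (a(S) = 3 - 1*(-3) = 3 + 3 = 6)
I(z, s) = 2 + s (I(z, s) = s + 2 = 2 + s)
c = 1/1143 ≈ 0.00087489
1/(√(c + I(a(-4), -38))) = 1/(√(1/1143 + (2 - 38))) = 1/(√(1/1143 - 36)) = 1/(√(-41147/1143)) = 1/(I*√5225669/381) = -3*I*√5225669/41147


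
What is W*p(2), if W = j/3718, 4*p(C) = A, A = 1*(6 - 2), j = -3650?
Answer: -1825/1859 ≈ -0.98171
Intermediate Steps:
A = 4 (A = 1*4 = 4)
p(C) = 1 (p(C) = (1/4)*4 = 1)
W = -1825/1859 (W = -3650/3718 = -3650*1/3718 = -1825/1859 ≈ -0.98171)
W*p(2) = -1825/1859*1 = -1825/1859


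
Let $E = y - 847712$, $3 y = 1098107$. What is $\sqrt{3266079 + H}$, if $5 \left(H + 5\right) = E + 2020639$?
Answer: $\frac{\sqrt{804119970}}{15} \approx 1890.5$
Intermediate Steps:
$y = \frac{1098107}{3}$ ($y = \frac{1}{3} \cdot 1098107 = \frac{1098107}{3} \approx 3.6604 \cdot 10^{5}$)
$E = - \frac{1445029}{3}$ ($E = \frac{1098107}{3} - 847712 = - \frac{1445029}{3} \approx -4.8168 \cdot 10^{5}$)
$H = \frac{4616813}{15}$ ($H = -5 + \frac{- \frac{1445029}{3} + 2020639}{5} = -5 + \frac{1}{5} \cdot \frac{4616888}{3} = -5 + \frac{4616888}{15} = \frac{4616813}{15} \approx 3.0779 \cdot 10^{5}$)
$\sqrt{3266079 + H} = \sqrt{3266079 + \frac{4616813}{15}} = \sqrt{\frac{53607998}{15}} = \frac{\sqrt{804119970}}{15}$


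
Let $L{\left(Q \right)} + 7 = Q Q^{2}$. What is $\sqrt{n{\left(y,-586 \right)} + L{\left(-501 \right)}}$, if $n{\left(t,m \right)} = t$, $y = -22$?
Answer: $i \sqrt{125751530} \approx 11214.0 i$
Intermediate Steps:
$L{\left(Q \right)} = -7 + Q^{3}$ ($L{\left(Q \right)} = -7 + Q Q^{2} = -7 + Q^{3}$)
$\sqrt{n{\left(y,-586 \right)} + L{\left(-501 \right)}} = \sqrt{-22 + \left(-7 + \left(-501\right)^{3}\right)} = \sqrt{-22 - 125751508} = \sqrt{-125751530} = i \sqrt{125751530}$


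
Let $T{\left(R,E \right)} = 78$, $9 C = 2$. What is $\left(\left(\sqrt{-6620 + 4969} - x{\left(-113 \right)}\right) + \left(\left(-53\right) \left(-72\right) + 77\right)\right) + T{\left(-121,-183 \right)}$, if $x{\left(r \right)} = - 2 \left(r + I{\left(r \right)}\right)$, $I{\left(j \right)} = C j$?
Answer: $\frac{33253}{9} + i \sqrt{1651} \approx 3694.8 + 40.633 i$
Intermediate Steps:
$C = \frac{2}{9}$ ($C = \frac{1}{9} \cdot 2 = \frac{2}{9} \approx 0.22222$)
$I{\left(j \right)} = \frac{2 j}{9}$
$x{\left(r \right)} = - \frac{22 r}{9}$ ($x{\left(r \right)} = - 2 \left(r + \frac{2 r}{9}\right) = - 2 \frac{11 r}{9} = - \frac{22 r}{9}$)
$\left(\left(\sqrt{-6620 + 4969} - x{\left(-113 \right)}\right) + \left(\left(-53\right) \left(-72\right) + 77\right)\right) + T{\left(-121,-183 \right)} = \left(\left(\sqrt{-6620 + 4969} - \left(- \frac{22}{9}\right) \left(-113\right)\right) + \left(\left(-53\right) \left(-72\right) + 77\right)\right) + 78 = \left(\left(\sqrt{-1651} - \frac{2486}{9}\right) + \left(3816 + 77\right)\right) + 78 = \left(\left(i \sqrt{1651} - \frac{2486}{9}\right) + 3893\right) + 78 = \left(\left(- \frac{2486}{9} + i \sqrt{1651}\right) + 3893\right) + 78 = \left(\frac{32551}{9} + i \sqrt{1651}\right) + 78 = \frac{33253}{9} + i \sqrt{1651}$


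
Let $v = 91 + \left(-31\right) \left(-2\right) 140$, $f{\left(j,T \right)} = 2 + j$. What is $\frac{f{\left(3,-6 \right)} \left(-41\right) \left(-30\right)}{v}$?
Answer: $\frac{6150}{8771} \approx 0.70117$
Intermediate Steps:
$v = 8771$ ($v = 91 + 62 \cdot 140 = 91 + 8680 = 8771$)
$\frac{f{\left(3,-6 \right)} \left(-41\right) \left(-30\right)}{v} = \frac{\left(2 + 3\right) \left(-41\right) \left(-30\right)}{8771} = 5 \left(-41\right) \left(-30\right) \frac{1}{8771} = \left(-205\right) \left(-30\right) \frac{1}{8771} = 6150 \cdot \frac{1}{8771} = \frac{6150}{8771}$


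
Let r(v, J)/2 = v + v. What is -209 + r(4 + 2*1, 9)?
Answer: -185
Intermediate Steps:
r(v, J) = 4*v (r(v, J) = 2*(v + v) = 2*(2*v) = 4*v)
-209 + r(4 + 2*1, 9) = -209 + 4*(4 + 2*1) = -209 + 4*(4 + 2) = -209 + 4*6 = -209 + 24 = -185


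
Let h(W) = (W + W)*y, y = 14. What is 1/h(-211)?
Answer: -1/5908 ≈ -0.00016926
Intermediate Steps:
h(W) = 28*W (h(W) = (W + W)*14 = (2*W)*14 = 28*W)
1/h(-211) = 1/(28*(-211)) = 1/(-5908) = -1/5908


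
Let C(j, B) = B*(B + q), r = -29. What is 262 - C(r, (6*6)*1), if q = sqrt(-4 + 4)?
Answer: -1034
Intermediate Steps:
q = 0 (q = sqrt(0) = 0)
C(j, B) = B**2 (C(j, B) = B*(B + 0) = B*B = B**2)
262 - C(r, (6*6)*1) = 262 - ((6*6)*1)**2 = 262 - (36*1)**2 = 262 - 1*36**2 = 262 - 1*1296 = 262 - 1296 = -1034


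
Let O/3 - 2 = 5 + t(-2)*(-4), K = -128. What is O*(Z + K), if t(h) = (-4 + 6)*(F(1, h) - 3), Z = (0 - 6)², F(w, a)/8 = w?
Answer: 9108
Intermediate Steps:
F(w, a) = 8*w
Z = 36 (Z = (-6)² = 36)
t(h) = 10 (t(h) = (-4 + 6)*(8*1 - 3) = 2*(8 - 3) = 2*5 = 10)
O = -99 (O = 6 + 3*(5 + 10*(-4)) = 6 + 3*(5 - 40) = 6 + 3*(-35) = 6 - 105 = -99)
O*(Z + K) = -99*(36 - 128) = -99*(-92) = 9108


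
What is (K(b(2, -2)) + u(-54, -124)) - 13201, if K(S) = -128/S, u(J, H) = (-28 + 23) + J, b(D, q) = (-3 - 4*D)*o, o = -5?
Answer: -729428/55 ≈ -13262.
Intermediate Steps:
b(D, q) = 15 + 20*D (b(D, q) = (-3 - 4*D)*(-5) = 15 + 20*D)
u(J, H) = -5 + J
(K(b(2, -2)) + u(-54, -124)) - 13201 = (-128/(15 + 20*2) + (-5 - 54)) - 13201 = (-128/(15 + 40) - 59) - 13201 = (-128/55 - 59) - 13201 = -3373/55 - 13201 = -729428/55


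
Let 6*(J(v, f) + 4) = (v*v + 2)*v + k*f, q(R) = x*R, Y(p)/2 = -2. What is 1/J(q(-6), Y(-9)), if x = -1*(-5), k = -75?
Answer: -1/4464 ≈ -0.00022401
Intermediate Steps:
Y(p) = -4 (Y(p) = 2*(-2) = -4)
x = 5
q(R) = 5*R
J(v, f) = -4 - 25*f/2 + v*(2 + v²)/6 (J(v, f) = -4 + ((v*v + 2)*v - 75*f)/6 = -4 + ((v² + 2)*v - 75*f)/6 = -4 + ((2 + v²)*v - 75*f)/6 = -4 + (v*(2 + v²) - 75*f)/6 = -4 + (-75*f + v*(2 + v²))/6 = -4 + (-25*f/2 + v*(2 + v²)/6) = -4 - 25*f/2 + v*(2 + v²)/6)
1/J(q(-6), Y(-9)) = 1/(-4 - 25/2*(-4) + (5*(-6))/3 + (5*(-6))³/6) = 1/(-4 + 50 + (⅓)*(-30) + (⅙)*(-30)³) = 1/(-4 + 50 - 10 + (⅙)*(-27000)) = 1/(-4 + 50 - 10 - 4500) = 1/(-4464) = -1/4464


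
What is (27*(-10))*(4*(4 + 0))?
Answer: -4320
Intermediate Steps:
(27*(-10))*(4*(4 + 0)) = -1080*4 = -270*16 = -4320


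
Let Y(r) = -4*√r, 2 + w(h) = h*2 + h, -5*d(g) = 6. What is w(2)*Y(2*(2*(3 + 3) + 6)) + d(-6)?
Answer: -486/5 ≈ -97.200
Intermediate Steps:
d(g) = -6/5 (d(g) = -⅕*6 = -6/5)
w(h) = -2 + 3*h (w(h) = -2 + (h*2 + h) = -2 + (2*h + h) = -2 + 3*h)
w(2)*Y(2*(2*(3 + 3) + 6)) + d(-6) = (-2 + 3*2)*(-4*√2*√(2*(3 + 3) + 6)) - 6/5 = (-2 + 6)*(-4*√2*√(2*6 + 6)) - 6/5 = 4*(-4*√2*√(12 + 6)) - 6/5 = 4*(-4*√(2*18)) - 6/5 = 4*(-4*√36) - 6/5 = 4*(-4*6) - 6/5 = 4*(-24) - 6/5 = -96 - 6/5 = -486/5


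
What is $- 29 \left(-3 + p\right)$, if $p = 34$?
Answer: $-899$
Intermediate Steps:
$- 29 \left(-3 + p\right) = - 29 \left(-3 + 34\right) = \left(-29\right) 31 = -899$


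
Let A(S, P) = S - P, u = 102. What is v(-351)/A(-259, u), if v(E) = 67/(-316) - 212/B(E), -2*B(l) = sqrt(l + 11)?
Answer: 67/114076 + 212*I*sqrt(85)/30685 ≈ 0.00058733 + 0.063697*I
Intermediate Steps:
B(l) = -sqrt(11 + l)/2 (B(l) = -sqrt(l + 11)/2 = -sqrt(11 + l)/2)
v(E) = -67/316 + 424/sqrt(11 + E) (v(E) = 67/(-316) - 212*(-2/sqrt(11 + E)) = 67*(-1/316) - (-424)/sqrt(11 + E) = -67/316 + 424/sqrt(11 + E))
v(-351)/A(-259, u) = (-67/316 + 424/sqrt(11 - 351))/(-259 - 1*102) = (-67/316 + 424/sqrt(-340))/(-259 - 102) = (-67/316 + 424*(-I*sqrt(85)/170))/(-361) = (-67/316 - 212*I*sqrt(85)/85)*(-1/361) = 67/114076 + 212*I*sqrt(85)/30685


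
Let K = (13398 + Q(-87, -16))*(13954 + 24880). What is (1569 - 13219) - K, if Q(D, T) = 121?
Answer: -525008496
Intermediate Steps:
K = 524996846 (K = (13398 + 121)*(13954 + 24880) = 13519*38834 = 524996846)
(1569 - 13219) - K = (1569 - 13219) - 1*524996846 = -11650 - 524996846 = -525008496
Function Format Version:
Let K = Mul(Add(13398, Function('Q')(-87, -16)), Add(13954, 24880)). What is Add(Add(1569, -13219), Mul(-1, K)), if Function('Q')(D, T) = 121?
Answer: -525008496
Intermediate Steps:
K = 524996846 (K = Mul(Add(13398, 121), Add(13954, 24880)) = Mul(13519, 38834) = 524996846)
Add(Add(1569, -13219), Mul(-1, K)) = Add(Add(1569, -13219), Mul(-1, 524996846)) = Add(-11650, -524996846) = -525008496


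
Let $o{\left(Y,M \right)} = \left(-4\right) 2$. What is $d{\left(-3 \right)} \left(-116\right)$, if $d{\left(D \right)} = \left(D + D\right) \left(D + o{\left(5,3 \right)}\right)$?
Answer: $-7656$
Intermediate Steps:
$o{\left(Y,M \right)} = -8$
$d{\left(D \right)} = 2 D \left(-8 + D\right)$ ($d{\left(D \right)} = \left(D + D\right) \left(D - 8\right) = 2 D \left(-8 + D\right)$)
$d{\left(-3 \right)} \left(-116\right) = 2 \left(-3\right) \left(-8 - 3\right) \left(-116\right) = 2 \left(-3\right) \left(-11\right) \left(-116\right) = 66 \left(-116\right) = -7656$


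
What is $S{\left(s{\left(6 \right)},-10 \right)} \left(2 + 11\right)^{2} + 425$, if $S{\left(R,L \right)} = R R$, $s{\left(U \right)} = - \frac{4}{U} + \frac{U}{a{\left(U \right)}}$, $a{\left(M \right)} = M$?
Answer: $\frac{3994}{9} \approx 443.78$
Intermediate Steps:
$s{\left(U \right)} = 1 - \frac{4}{U}$ ($s{\left(U \right)} = - \frac{4}{U} + \frac{U}{U} = - \frac{4}{U} + 1 = 1 - \frac{4}{U}$)
$S{\left(R,L \right)} = R^{2}$
$S{\left(s{\left(6 \right)},-10 \right)} \left(2 + 11\right)^{2} + 425 = \left(\frac{-4 + 6}{6}\right)^{2} \left(2 + 11\right)^{2} + 425 = \left(\frac{1}{6} \cdot 2\right)^{2} \cdot 13^{2} + 425 = \left(\frac{1}{3}\right)^{2} \cdot 169 + 425 = \frac{1}{9} \cdot 169 + 425 = \frac{169}{9} + 425 = \frac{3994}{9}$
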